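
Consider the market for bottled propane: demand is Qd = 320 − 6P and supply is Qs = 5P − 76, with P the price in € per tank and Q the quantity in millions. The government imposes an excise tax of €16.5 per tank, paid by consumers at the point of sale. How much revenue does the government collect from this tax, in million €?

Without the tax, 320 − 6P = 5P − 76 gives 11P = 396, so P* = €36 and Q* = 104.
With the tax collected from consumers, demand (in seller-price terms) shifts: Qd = 320 − 6(P + 16.5).
New equilibrium: consumers pay €43.5, sellers receive €27, Q = 59. (Wedge: Pb − Ps = 16.5.)
Revenue = t · Q = 16.5 · 59 = €973.5.

Tax revenue = €973.5 million.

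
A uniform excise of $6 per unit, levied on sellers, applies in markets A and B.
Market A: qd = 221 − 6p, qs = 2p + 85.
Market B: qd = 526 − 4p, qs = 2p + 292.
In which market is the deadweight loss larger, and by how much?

Market A, by $3.

Market A: pre-tax p* = $17, q* = 119; post-tax q = 110; deadweight loss = $27.
Market B: pre-tax p* = $39, q* = 370; post-tax q = 362; deadweight loss = $24.
Difference: $27 vs $24 → market A is larger by $3.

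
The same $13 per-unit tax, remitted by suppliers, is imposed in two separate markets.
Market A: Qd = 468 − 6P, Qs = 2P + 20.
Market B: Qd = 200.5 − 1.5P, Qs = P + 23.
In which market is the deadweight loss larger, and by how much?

Market A: pre-tax P* = $56, Q* = 132; post-tax Q = 112.5; deadweight loss = $126.75.
Market B: pre-tax P* = $71, Q* = 94; post-tax Q = 86.2; deadweight loss = $50.7.
Difference: $126.75 vs $50.7 → market A is larger by $76.05.

Market A, by $76.05.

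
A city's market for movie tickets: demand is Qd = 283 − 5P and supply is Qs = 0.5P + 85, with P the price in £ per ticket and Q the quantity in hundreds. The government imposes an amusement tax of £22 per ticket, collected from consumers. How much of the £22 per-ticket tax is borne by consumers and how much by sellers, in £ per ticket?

Without the tax, 283 − 5P = 0.5P + 85 gives 5.5P = 198, so P* = £36 and Q* = 103.
With the tax collected from consumers, demand (in seller-price terms) shifts: Qd = 283 − 5(P + 22).
Solving gives Q = 93 with consumers paying £38 and sellers receiving £16 (the £22 wedge).
Burden on consumers: £2; on sellers: £20. (They sum to £22.)
The less price-elastic side of the market bears the larger share of a per-unit tax.

Consumers bear £2 per ticket; sellers bear £20 per ticket.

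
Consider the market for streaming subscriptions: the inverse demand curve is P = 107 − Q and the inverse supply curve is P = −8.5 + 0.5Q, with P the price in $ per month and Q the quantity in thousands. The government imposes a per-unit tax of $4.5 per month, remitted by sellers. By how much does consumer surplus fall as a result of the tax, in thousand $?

Inverting to Q(P) form: Qd = 107 − P; Qs = 2P + 17.
Before the tax: set 107 − P = 2P + 17 → P* = $30, Q* = 77.
With the tax collected from sellers, supply shifts: Qs = 2(P − 4.5) + 17.
New equilibrium: buyers pay $33, sellers receive $28.5, Q = 74. (Wedge: Pb − Ps = 4.5.)
ΔCS is the trapezoid between Q = 74 and Q = 77 of height $3: ½ · (77 + 74) · 3 = $226.5.

Consumer surplus falls by $226.5 thousand.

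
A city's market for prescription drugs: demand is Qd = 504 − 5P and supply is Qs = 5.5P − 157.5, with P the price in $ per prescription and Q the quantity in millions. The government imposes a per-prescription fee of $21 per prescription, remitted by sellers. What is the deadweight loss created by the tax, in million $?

Without the tax, 504 − 5P = 5.5P − 157.5 gives 10.5P = 661.5, so P* = $63 and Q* = 189.
With the tax collected from sellers, supply shifts: Qs = 5.5(P − 21) − 157.5.
New equilibrium: buyers pay $74, sellers receive $53, Q = 134. (Wedge: Pb − Ps = 21.)
Quantity falls by |ΔQ| = |189 − 134| = 55.
DWL = ½ · t · |ΔQ| = ½ · 21 · 55 = $577.5.

Deadweight loss = $577.5 million.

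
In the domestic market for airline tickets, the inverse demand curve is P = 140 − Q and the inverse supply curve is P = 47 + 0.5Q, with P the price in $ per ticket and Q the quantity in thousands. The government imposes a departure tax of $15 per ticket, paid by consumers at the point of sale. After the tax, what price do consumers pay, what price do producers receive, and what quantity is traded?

Consumers pay $88; producers receive $73; quantity = 52.

Rewrite in direct form: Qd = 140 − P and Qs = 2P − 94.
Without the tax, 140 − P = 2P − 94 gives 3P = 234, so P* = $78 and Q* = 62.
With the tax collected from consumers, demand (in seller-price terms) shifts: Qd = 140 − (P + 15).
Solving gives Q = 52 with consumers paying $88 and producers receiving $73 (the $15 wedge).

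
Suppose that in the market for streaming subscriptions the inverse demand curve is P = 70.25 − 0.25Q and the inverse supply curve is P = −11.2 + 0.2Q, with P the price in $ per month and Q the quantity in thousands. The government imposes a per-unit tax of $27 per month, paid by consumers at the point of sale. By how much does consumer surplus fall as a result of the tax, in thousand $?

Consumer surplus falls by $2265 thousand.

Inverting to Q(P) form: Qd = 281 − 4P; Qs = 5P + 56.
Before the tax: set 281 − 4P = 5P + 56 → P* = $25, Q* = 181.
With the tax collected from consumers, demand (in seller-price terms) shifts: Qd = 281 − 4(P + 27).
Solving gives Q = 121 with consumers paying $40 and suppliers receiving $13 (the $27 wedge).
ΔCS is the trapezoid between Q = 121 and Q = 181 of height $15: ½ · (181 + 121) · 15 = $2265.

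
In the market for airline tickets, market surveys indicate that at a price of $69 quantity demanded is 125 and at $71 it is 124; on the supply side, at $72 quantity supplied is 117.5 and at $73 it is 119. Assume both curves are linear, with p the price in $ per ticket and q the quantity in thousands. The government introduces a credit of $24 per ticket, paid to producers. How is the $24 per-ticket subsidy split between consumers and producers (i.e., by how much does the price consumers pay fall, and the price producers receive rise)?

Demand slope: (124 − 125)/(71 − 69) = -0.5, so qd = 159.5 − 0.5p.
Supply slope: (119 − 117.5)/(73 − 72) = 1.5, so qs = 1.5p + 9.5.
Without the subsidy, 159.5 − 0.5p = 1.5p + 9.5 gives 2p = 150, so p* = $75 and q* = 122.
With a per-unit subsidy paid to producers, each receives p + 24 per unit sold, so supply becomes qs = 1.5(p + 24) + 9.5.
Solving gives q = 131 with consumers paying $57 and producers receiving $81 (the $24 wedge).
Gain to consumers: $18; to producers: $6. (They sum to $24.)

Consumers gain $18 per ticket; producers gain $6 per ticket.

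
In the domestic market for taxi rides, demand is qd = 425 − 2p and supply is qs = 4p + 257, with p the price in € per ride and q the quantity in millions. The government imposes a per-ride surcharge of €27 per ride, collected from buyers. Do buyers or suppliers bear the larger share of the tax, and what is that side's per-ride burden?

Buyers bear the larger share: €18 per ride.

Before the tax: set 425 − 2p = 4p + 257 → p* = €28, q* = 369.
With the tax collected from buyers, demand (in seller-price terms) shifts: qd = 425 − 2(p + 27).
Solving gives q = 333 with buyers paying €46 and suppliers receiving €19 (the €27 wedge).
Per-ride burden: buyers €18, suppliers €9.
Buyers take the larger share because demand is less price-elastic here (demand slope 2 vs supply slope 4).
The less price-elastic side of the market bears the larger share of a per-unit tax.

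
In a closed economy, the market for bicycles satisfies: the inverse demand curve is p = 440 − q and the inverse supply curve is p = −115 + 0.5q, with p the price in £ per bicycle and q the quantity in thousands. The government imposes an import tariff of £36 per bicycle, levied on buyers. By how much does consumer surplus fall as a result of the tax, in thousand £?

Consumer surplus falls by £8592 thousand.

Rewrite in direct form: qd = 440 − p and qs = 2p + 230.
Without the tax, 440 − p = 2p + 230 gives 3p = 210, so p* = £70 and q* = 370.
With the tax collected from buyers, demand (in seller-price terms) shifts: qd = 440 − (p + 36).
Solving gives q = 346 with buyers paying £94 and producers receiving £58 (the £36 wedge).
ΔCS is the trapezoid between Q = 346 and Q = 370 of height £24: ½ · (370 + 346) · 24 = £8592.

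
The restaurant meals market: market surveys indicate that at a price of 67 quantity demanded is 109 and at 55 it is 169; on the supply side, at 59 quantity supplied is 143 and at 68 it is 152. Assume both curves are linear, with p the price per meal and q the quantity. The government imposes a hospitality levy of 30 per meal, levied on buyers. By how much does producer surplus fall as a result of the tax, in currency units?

Demand slope: (169 − 109)/(55 − 67) = -5, so qd = 444 − 5p.
Supply slope: (152 − 143)/(68 − 59) = 1, so qs = p + 84.
Before the tax: set 444 − 5p = p + 84 → p* = 60, q* = 144.
With the tax collected from buyers, demand (in seller-price terms) shifts: qd = 444 − 5(p + 30).
New equilibrium: buyers pay 65, sellers receive 35, q = 119. (Wedge: pb − ps = 30.)
ΔPS is the trapezoid between Q = 119 and Q = 144 of height 25: ½ · (144 + 119) · 25 = 3287.5.

Producer surplus falls by 3287.5.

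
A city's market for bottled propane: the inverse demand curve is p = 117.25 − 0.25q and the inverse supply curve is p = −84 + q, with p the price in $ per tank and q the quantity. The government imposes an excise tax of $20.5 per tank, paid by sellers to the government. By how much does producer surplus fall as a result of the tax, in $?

Producer surplus falls by $2505.92.

Rewrite in direct form: qd = 469 − 4p and qs = p + 84.
Without the tax, 469 − 4p = p + 84 gives 5p = 385, so p* = $77 and q* = 161.
With the tax collected from sellers, supply shifts: qs = (p − 20.5) + 84.
New equilibrium: consumers pay $81.1, sellers receive $60.6, q = 144.6. (Wedge: pb − ps = 20.5.)
ΔPS is the trapezoid between Q = 144.6 and Q = 161 of height $16.4: ½ · (161 + 144.6) · 16.4 = $2505.92.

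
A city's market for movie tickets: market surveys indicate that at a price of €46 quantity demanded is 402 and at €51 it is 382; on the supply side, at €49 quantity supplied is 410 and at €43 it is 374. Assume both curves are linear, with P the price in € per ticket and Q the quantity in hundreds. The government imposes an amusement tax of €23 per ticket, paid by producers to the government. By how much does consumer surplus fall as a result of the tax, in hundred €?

Demand slope: (382 − 402)/(51 − 46) = -4, so Qd = 586 − 4P.
Supply slope: (374 − 410)/(43 − 49) = 6, so Qs = 6P + 116.
Without the tax, 586 − 4P = 6P + 116 gives 10P = 470, so P* = €47 and Q* = 398.
With the tax collected from producers, supply shifts: Qs = 6(P − 23) + 116.
Solving gives Q = 342.8 with consumers paying €60.8 and producers receiving €37.8 (the €23 wedge).
ΔCS is the trapezoid between Q = 342.8 and Q = 398 of height €13.8: ½ · (398 + 342.8) · 13.8 = €5111.52.

Consumer surplus falls by €5111.52 hundred.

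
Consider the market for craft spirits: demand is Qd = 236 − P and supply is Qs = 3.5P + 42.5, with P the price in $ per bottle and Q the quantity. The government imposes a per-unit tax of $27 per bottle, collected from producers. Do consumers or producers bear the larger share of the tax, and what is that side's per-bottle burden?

Consumers bear the larger share: $21 per bottle.

Without the tax, 236 − P = 3.5P + 42.5 gives 4.5P = 193.5, so P* = $43 and Q* = 193.
With the tax collected from producers, supply shifts: Qs = 3.5(P − 27) + 42.5.
New equilibrium: consumers pay $64, producers receive $37, Q = 172. (Wedge: Pb − Ps = 27.)
Per-bottle burden: consumers $21, producers $6.
Consumers take the larger share because demand is less price-elastic here (demand slope 1 vs supply slope 3.5).
The less price-elastic side of the market bears the larger share of a per-unit tax.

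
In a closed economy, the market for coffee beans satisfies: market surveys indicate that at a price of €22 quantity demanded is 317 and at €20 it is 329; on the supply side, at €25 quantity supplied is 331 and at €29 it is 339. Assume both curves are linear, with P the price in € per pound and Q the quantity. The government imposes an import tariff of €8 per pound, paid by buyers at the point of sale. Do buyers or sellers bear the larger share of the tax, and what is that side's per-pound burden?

Sellers bear the larger share: €6 per pound.

Demand slope: (329 − 317)/(20 − 22) = -6, so Qd = 449 − 6P.
Supply slope: (339 − 331)/(29 − 25) = 2, so Qs = 2P + 281.
Without the tax, 449 − 6P = 2P + 281 gives 8P = 168, so P* = €21 and Q* = 323.
With the tax collected from buyers, demand (in seller-price terms) shifts: Qd = 449 − 6(P + 8).
Solving gives Q = 311 with buyers paying €23 and sellers receiving €15 (the €8 wedge).
Per-pound burden: buyers €2, sellers €6.
Sellers take the larger share because supply is less price-elastic here (demand slope 6 vs supply slope 2).
The less price-elastic side of the market bears the larger share of a per-unit tax.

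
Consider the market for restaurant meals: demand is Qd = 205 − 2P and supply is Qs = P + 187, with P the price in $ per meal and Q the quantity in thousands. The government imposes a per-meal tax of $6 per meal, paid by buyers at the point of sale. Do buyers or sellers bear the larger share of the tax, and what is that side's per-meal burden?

Without the tax, 205 − 2P = P + 187 gives 3P = 18, so P* = $6 and Q* = 193.
With the tax collected from buyers, demand (in seller-price terms) shifts: Qd = 205 − 2(P + 6).
New equilibrium: buyers pay $8, sellers receive $2, Q = 189. (Wedge: Pb − Ps = 6.)
Per-meal burden: buyers $2, sellers $4.
Sellers take the larger share because supply is less price-elastic here (demand slope 2 vs supply slope 1).
The less price-elastic side of the market bears the larger share of a per-unit tax.

Sellers bear the larger share: $4 per meal.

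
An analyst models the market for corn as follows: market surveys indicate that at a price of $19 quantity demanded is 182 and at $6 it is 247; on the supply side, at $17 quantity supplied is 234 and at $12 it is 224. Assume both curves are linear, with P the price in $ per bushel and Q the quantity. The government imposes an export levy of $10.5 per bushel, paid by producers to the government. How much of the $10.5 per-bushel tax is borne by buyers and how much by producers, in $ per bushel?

Buyers bear $3 per bushel; producers bear $7.5 per bushel.

Demand slope: (247 − 182)/(6 − 19) = -5, so Qd = 277 − 5P.
Supply slope: (224 − 234)/(12 − 17) = 2, so Qs = 2P + 200.
Before the tax: set 277 − 5P = 2P + 200 → P* = $11, Q* = 222.
With the tax collected from producers, supply shifts: Qs = 2(P − 10.5) + 200.
New equilibrium: buyers pay $14, producers receive $3.5, Q = 207. (Wedge: Pb − Ps = 10.5.)
Burden on buyers: $3; on producers: $7.5. (They sum to $10.5.)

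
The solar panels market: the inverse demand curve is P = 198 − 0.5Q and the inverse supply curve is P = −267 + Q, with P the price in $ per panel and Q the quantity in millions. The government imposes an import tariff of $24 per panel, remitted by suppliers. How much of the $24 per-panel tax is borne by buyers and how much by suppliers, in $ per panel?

Buyers bear $8 per panel; suppliers bear $16 per panel.

Rewrite in direct form: Qd = 396 − 2P and Qs = P + 267.
Before the tax: set 396 − 2P = P + 267 → P* = $43, Q* = 310.
With the tax collected from suppliers, supply shifts: Qs = (P − 24) + 267.
New equilibrium: buyers pay $51, suppliers receive $27, Q = 294. (Wedge: Pb − Ps = 24.)
Burden on buyers: $8; on suppliers: $16. (They sum to $24.)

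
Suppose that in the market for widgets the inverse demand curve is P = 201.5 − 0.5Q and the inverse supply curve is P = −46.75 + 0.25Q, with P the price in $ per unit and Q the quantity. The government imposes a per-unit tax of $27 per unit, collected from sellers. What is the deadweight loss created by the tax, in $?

Deadweight loss = $486.

Rewrite in direct form: Qd = 403 − 2P and Qs = 4P + 187.
Without the tax, 403 − 2P = 4P + 187 gives 6P = 216, so P* = $36 and Q* = 331.
With the tax collected from sellers, supply shifts: Qs = 4(P − 27) + 187.
Solving gives Q = 295 with buyers paying $54 and sellers receiving $27 (the $27 wedge).
Quantity falls by |ΔQ| = |331 − 295| = 36.
DWL = ½ · t · |ΔQ| = ½ · 27 · 36 = $486.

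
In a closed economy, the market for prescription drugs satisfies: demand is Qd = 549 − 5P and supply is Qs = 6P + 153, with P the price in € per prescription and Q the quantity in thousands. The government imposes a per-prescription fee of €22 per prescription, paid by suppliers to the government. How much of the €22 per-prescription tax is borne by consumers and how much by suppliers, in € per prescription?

Without the tax, 549 − 5P = 6P + 153 gives 11P = 396, so P* = €36 and Q* = 369.
With the tax collected from suppliers, supply shifts: Qs = 6(P − 22) + 153.
New equilibrium: consumers pay €48, suppliers receive €26, Q = 309. (Wedge: Pb − Ps = 22.)
Burden on consumers: €12; on suppliers: €10. (They sum to €22.)
The less price-elastic side of the market bears the larger share of a per-unit tax.

Consumers bear €12 per prescription; suppliers bear €10 per prescription.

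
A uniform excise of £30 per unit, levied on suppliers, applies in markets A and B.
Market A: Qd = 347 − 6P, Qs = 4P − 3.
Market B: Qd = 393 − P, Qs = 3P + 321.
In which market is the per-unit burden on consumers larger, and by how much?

Market B, by £10.5.

Market A: pre-tax P* = £35, Q* = 137; post-tax Q = 65; per-unit burden on consumers = £12.
Market B: pre-tax P* = £18, Q* = 375; post-tax Q = 352.5; per-unit burden on consumers = £22.5.
Difference: £12 vs £22.5 → market B is larger by £10.5.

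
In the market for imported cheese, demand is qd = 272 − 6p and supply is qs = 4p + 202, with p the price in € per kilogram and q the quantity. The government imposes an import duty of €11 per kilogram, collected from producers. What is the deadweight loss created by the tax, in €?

Deadweight loss = €145.2.

Before the tax: set 272 − 6p = 4p + 202 → p* = €7, q* = 230.
With the tax collected from producers, supply shifts: qs = 4(p − 11) + 202.
New equilibrium: buyers pay €11.4, producers receive €0.4, q = 203.6. (Wedge: pb − ps = 11.)
Quantity falls by |ΔQ| = |230 − 203.6| = 26.4.
DWL = ½ · t · |ΔQ| = ½ · 11 · 26.4 = €145.2.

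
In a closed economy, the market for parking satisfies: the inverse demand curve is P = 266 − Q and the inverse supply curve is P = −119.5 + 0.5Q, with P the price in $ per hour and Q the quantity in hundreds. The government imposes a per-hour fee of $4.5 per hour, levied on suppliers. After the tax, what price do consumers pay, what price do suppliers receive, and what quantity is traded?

Consumers pay $12; suppliers receive $7.5; quantity = 254.

Rewrite in direct form: Qd = 266 − P and Qs = 2P + 239.
Without the tax, 266 − P = 2P + 239 gives 3P = 27, so P* = $9 and Q* = 257.
With the tax collected from suppliers, supply shifts: Qs = 2(P − 4.5) + 239.
New equilibrium: consumers pay $12, suppliers receive $7.5, Q = 254. (Wedge: Pb − Ps = 4.5.)
The less price-elastic side of the market bears the larger share of a per-unit tax.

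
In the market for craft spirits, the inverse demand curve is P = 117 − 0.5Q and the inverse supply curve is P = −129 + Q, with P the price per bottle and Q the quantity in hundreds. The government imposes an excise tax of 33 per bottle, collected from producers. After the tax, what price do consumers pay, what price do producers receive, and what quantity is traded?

Rewrite in direct form: Qd = 234 − 2P and Qs = P + 129.
Before the tax: set 234 − 2P = P + 129 → P* = 35, Q* = 164.
With the tax collected from producers, supply shifts: Qs = (P − 33) + 129.
Solving gives Q = 142 with consumers paying 46 and producers receiving 13 (the 33 wedge).
The less price-elastic side of the market bears the larger share of a per-unit tax.

Consumers pay 46; producers receive 13; quantity = 142.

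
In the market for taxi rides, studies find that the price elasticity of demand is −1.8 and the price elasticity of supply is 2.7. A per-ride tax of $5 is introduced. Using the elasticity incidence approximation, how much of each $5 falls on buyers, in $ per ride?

Buyers bear ≈ $3 per ride.

Incidence ratio: buyers' share ≈ εs / (εs + |εd|) = 2.7 / (2.7 + 1.8) = 0.6.
So buyers bear ≈ 0.6 × $5 = $3; suppliers bear $2.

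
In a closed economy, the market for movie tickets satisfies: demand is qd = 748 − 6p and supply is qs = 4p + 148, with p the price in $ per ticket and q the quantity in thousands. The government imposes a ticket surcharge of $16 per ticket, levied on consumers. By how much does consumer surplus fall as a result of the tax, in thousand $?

Before the tax: set 748 − 6p = 4p + 148 → p* = $60, q* = 388.
With the tax collected from consumers, demand (in seller-price terms) shifts: qd = 748 − 6(p + 16).
New equilibrium: consumers pay $66.4, suppliers receive $50.4, q = 349.6. (Wedge: pb − ps = 16.)
ΔCS is the trapezoid between Q = 349.6 and Q = 388 of height $6.4: ½ · (388 + 349.6) · 6.4 = $2360.32.

Consumer surplus falls by $2360.32 thousand.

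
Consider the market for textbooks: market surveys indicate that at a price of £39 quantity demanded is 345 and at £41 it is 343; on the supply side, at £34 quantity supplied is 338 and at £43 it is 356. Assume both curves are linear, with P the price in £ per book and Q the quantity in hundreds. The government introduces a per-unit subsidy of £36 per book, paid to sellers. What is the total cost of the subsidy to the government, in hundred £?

Demand slope: (343 − 345)/(41 − 39) = -1, so Qd = 384 − P.
Supply slope: (356 − 338)/(43 − 34) = 2, so Qs = 2P + 270.
Before the subsidy: set 384 − P = 2P + 270 → P* = £38, Q* = 346.
With a per-unit subsidy paid to sellers, each receives P + 36 per unit sold, so supply becomes Qs = 2(P + 36) + 270.
New equilibrium: buyers pay £14, sellers receive £50, Q = 370. (Wedge: Pb − Ps = −36.)
Outlay = t · Q = 36 · 370 = £13320.

Government outlay = £13320 hundred.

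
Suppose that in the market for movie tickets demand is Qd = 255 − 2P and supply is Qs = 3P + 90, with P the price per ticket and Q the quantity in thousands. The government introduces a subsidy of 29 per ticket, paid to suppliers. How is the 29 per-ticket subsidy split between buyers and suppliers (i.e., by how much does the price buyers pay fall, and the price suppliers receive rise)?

Without the subsidy, 255 − 2P = 3P + 90 gives 5P = 165, so P* = 33 and Q* = 189.
With a per-unit subsidy paid to suppliers, each receives P + 29 per unit sold, so supply becomes Qs = 3(P + 29) + 90.
Solving gives Q = 223.8 with buyers paying 15.6 and suppliers receiving 44.6 (the 29 wedge).
Gain to buyers: 17.4; to suppliers: 11.6. (They sum to 29.)

Buyers gain 17.4 per ticket; suppliers gain 11.6 per ticket.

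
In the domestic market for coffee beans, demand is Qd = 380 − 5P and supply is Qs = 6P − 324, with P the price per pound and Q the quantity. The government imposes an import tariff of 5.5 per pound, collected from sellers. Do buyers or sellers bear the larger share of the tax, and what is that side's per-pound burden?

Buyers bear the larger share: 3 per pound.

Before the tax: set 380 − 5P = 6P − 324 → P* = 64, Q* = 60.
With the tax collected from sellers, supply shifts: Qs = 6(P − 5.5) − 324.
Solving gives Q = 45 with buyers paying 67 and sellers receiving 61.5 (the 5.5 wedge).
Per-pound burden: buyers 3, sellers 2.5.
Buyers take the larger share because demand is less price-elastic here (demand slope 5 vs supply slope 6).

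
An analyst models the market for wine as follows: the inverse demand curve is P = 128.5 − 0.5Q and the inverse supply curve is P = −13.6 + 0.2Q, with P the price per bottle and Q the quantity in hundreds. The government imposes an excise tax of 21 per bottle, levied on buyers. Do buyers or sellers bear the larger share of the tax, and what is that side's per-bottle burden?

Buyers bear the larger share: 15 per bottle.

Inverting to Q(P) form: Qd = 257 − 2P; Qs = 5P + 68.
Without the tax, 257 − 2P = 5P + 68 gives 7P = 189, so P* = 27 and Q* = 203.
With the tax collected from buyers, demand (in seller-price terms) shifts: Qd = 257 − 2(P + 21).
Solving gives Q = 173 with buyers paying 42 and sellers receiving 21 (the 21 wedge).
Per-bottle burden: buyers 15, sellers 6.
Buyers take the larger share because demand is less price-elastic here (demand slope 2 vs supply slope 5).
The less price-elastic side of the market bears the larger share of a per-unit tax.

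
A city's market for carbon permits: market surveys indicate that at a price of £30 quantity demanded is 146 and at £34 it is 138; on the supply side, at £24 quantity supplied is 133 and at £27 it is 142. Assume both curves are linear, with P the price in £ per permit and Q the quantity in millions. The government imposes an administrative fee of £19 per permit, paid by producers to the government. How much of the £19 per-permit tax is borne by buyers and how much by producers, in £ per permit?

Buyers bear £11.4 per permit; producers bear £7.6 per permit.

Demand slope: (138 − 146)/(34 − 30) = -2, so Qd = 206 − 2P.
Supply slope: (142 − 133)/(27 − 24) = 3, so Qs = 3P + 61.
Before the tax: set 206 − 2P = 3P + 61 → P* = £29, Q* = 148.
With the tax collected from producers, supply shifts: Qs = 3(P − 19) + 61.
Solving gives Q = 125.2 with buyers paying £40.4 and producers receiving £21.4 (the £19 wedge).
Burden on buyers: £11.4; on producers: £7.6. (They sum to £19.)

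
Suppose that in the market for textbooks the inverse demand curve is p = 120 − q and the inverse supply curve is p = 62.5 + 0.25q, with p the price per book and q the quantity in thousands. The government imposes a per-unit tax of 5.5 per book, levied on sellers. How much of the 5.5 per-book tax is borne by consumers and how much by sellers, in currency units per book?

Rewrite in direct form: qd = 120 − p and qs = 4p − 250.
Before the tax: set 120 − p = 4p − 250 → p* = 74, q* = 46.
With the tax collected from sellers, supply shifts: qs = 4(p − 5.5) − 250.
Solving gives q = 41.6 with consumers paying 78.4 and sellers receiving 72.9 (the 5.5 wedge).
Burden on consumers: 4.4; on sellers: 1.1. (They sum to 5.5.)
The less price-elastic side of the market bears the larger share of a per-unit tax.

Consumers bear 4.4 per book; sellers bear 1.1 per book.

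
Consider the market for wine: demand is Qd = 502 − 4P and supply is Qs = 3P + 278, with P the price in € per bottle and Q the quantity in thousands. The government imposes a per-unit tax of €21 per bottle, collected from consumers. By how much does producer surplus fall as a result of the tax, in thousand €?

Before the tax: set 502 − 4P = 3P + 278 → P* = €32, Q* = 374.
With the tax collected from consumers, demand (in seller-price terms) shifts: Qd = 502 − 4(P + 21).
Solving gives Q = 338 with consumers paying €41 and producers receiving €20 (the €21 wedge).
ΔPS is the trapezoid between Q = 338 and Q = 374 of height €12: ½ · (374 + 338) · 12 = €4272.

Producer surplus falls by €4272 thousand.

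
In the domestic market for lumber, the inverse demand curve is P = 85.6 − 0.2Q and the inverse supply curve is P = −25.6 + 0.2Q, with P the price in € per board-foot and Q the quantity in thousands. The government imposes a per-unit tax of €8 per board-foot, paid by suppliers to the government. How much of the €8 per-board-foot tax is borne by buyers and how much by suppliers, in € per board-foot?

Buyers bear €4 per board-foot; suppliers bear €4 per board-foot.

Inverting to Q(P) form: Qd = 428 − 5P; Qs = 5P + 128.
Before the tax: set 428 − 5P = 5P + 128 → P* = €30, Q* = 278.
With the tax collected from suppliers, supply shifts: Qs = 5(P − 8) + 128.
Solving gives Q = 258 with buyers paying €34 and suppliers receiving €26 (the €8 wedge).
Burden on buyers: €4; on suppliers: €4. (They sum to €8.)
The less price-elastic side of the market bears the larger share of a per-unit tax.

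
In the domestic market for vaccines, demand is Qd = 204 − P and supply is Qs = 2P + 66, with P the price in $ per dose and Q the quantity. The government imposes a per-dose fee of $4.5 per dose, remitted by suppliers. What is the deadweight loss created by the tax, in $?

Deadweight loss = $6.75.

Before the tax: set 204 − P = 2P + 66 → P* = $46, Q* = 158.
With the tax collected from suppliers, supply shifts: Qs = 2(P − 4.5) + 66.
New equilibrium: consumers pay $49, suppliers receive $44.5, Q = 155. (Wedge: Pb − Ps = 4.5.)
Quantity falls by |ΔQ| = |158 − 155| = 3.
DWL = ½ · t · |ΔQ| = ½ · 4.5 · 3 = $6.75.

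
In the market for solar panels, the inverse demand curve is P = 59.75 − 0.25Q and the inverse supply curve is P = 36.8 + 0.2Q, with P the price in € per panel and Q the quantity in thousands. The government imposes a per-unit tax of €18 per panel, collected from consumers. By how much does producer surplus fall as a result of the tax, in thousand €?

Rewrite in direct form: Qd = 239 − 4P and Qs = 5P − 184.
Without the tax, 239 − 4P = 5P − 184 gives 9P = 423, so P* = €47 and Q* = 51.
With the tax collected from consumers, demand (in seller-price terms) shifts: Qd = 239 − 4(P + 18).
New equilibrium: consumers pay €57, producers receive €39, Q = 11. (Wedge: Pb − Ps = 18.)
ΔPS is the trapezoid between Q = 11 and Q = 51 of height €8: ½ · (51 + 11) · 8 = €248.

Producer surplus falls by €248 thousand.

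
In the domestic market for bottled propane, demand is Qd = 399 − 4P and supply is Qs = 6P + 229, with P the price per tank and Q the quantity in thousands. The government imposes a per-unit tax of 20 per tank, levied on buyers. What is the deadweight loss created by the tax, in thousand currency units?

Before the tax: set 399 − 4P = 6P + 229 → P* = 17, Q* = 331.
With the tax collected from buyers, demand (in seller-price terms) shifts: Qd = 399 − 4(P + 20).
Solving gives Q = 283 with buyers paying 29 and suppliers receiving 9 (the 20 wedge).
Quantity falls by |ΔQ| = |331 − 283| = 48.
DWL = ½ · t · |ΔQ| = ½ · 20 · 48 = 480.

Deadweight loss = 480 thousand.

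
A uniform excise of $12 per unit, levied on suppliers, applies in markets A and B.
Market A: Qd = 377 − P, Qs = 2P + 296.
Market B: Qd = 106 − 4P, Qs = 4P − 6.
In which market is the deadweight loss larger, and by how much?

Market B, by $96.

Market A: pre-tax P* = $27, Q* = 350; post-tax Q = 342; deadweight loss = $48.
Market B: pre-tax P* = $14, Q* = 50; post-tax Q = 26; deadweight loss = $144.
Difference: $48 vs $144 → market B is larger by $96.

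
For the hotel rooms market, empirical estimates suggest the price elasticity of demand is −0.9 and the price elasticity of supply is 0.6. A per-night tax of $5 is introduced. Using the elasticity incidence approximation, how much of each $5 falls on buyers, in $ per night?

Incidence ratio: buyers' share ≈ εs / (εs + |εd|) = 0.6 / (0.6 + 0.9) = 0.4.
So buyers bear ≈ 0.4 × $5 = $2; sellers bear $3.

Buyers bear ≈ $2 per night.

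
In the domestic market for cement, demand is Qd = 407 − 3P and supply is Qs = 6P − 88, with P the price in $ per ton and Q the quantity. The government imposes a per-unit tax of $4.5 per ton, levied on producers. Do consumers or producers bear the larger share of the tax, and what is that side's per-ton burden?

Consumers bear the larger share: $3 per ton.

Without the tax, 407 − 3P = 6P − 88 gives 9P = 495, so P* = $55 and Q* = 242.
With the tax collected from producers, supply shifts: Qs = 6(P − 4.5) − 88.
New equilibrium: consumers pay $58, producers receive $53.5, Q = 233. (Wedge: Pb − Ps = 4.5.)
Per-ton burden: consumers $3, producers $1.5.
Consumers take the larger share because demand is less price-elastic here (demand slope 3 vs supply slope 6).
The less price-elastic side of the market bears the larger share of a per-unit tax.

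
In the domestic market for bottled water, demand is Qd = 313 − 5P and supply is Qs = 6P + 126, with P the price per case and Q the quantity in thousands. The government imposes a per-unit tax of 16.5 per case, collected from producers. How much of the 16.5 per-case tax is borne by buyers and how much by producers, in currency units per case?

Before the tax: set 313 − 5P = 6P + 126 → P* = 17, Q* = 228.
With the tax collected from producers, supply shifts: Qs = 6(P − 16.5) + 126.
New equilibrium: buyers pay 26, producers receive 9.5, Q = 183. (Wedge: Pb − Ps = 16.5.)
Burden on buyers: 9; on producers: 7.5. (They sum to 16.5.)
The less price-elastic side of the market bears the larger share of a per-unit tax.

Buyers bear 9 per case; producers bear 7.5 per case.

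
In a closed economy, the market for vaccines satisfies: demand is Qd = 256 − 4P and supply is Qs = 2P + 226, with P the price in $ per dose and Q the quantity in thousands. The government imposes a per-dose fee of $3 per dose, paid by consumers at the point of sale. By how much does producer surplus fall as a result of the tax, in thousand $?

Producer surplus falls by $468 thousand.

Before the tax: set 256 − 4P = 2P + 226 → P* = $5, Q* = 236.
With the tax collected from consumers, demand (in seller-price terms) shifts: Qd = 256 − 4(P + 3).
New equilibrium: consumers pay $6, producers receive $3, Q = 232. (Wedge: Pb − Ps = 3.)
ΔPS is the trapezoid between Q = 232 and Q = 236 of height $2: ½ · (236 + 232) · 2 = $468.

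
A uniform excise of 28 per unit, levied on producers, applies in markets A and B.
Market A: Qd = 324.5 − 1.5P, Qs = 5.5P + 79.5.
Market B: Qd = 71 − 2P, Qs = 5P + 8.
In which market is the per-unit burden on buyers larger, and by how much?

Market A: pre-tax P* = 35, Q* = 272; post-tax Q = 239; per-unit burden on buyers = 22.
Market B: pre-tax P* = 9, Q* = 53; post-tax Q = 13; per-unit burden on buyers = 20.
Difference: 22 vs 20 → market A is larger by 2.

Market A, by 2.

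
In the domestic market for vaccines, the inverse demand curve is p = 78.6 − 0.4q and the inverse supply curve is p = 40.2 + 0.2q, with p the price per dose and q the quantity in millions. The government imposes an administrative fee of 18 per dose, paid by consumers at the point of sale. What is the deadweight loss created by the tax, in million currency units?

Rewrite in direct form: qd = 196.5 − 2.5p and qs = 5p − 201.
Before the tax: set 196.5 − 2.5p = 5p − 201 → p* = 53, q* = 64.
With the tax collected from consumers, demand (in seller-price terms) shifts: qd = 196.5 − 2.5(p + 18).
Solving gives q = 34 with consumers paying 65 and suppliers receiving 47 (the 18 wedge).
Quantity falls by |ΔQ| = |64 − 34| = 30.
DWL = ½ · t · |ΔQ| = ½ · 18 · 30 = 270.

Deadweight loss = 270 million.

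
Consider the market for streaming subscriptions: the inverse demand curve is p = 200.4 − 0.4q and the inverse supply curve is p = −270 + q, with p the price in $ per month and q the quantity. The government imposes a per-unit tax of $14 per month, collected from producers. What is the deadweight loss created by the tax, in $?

Rewrite in direct form: qd = 501 − 2.5p and qs = p + 270.
Without the tax, 501 − 2.5p = p + 270 gives 3.5p = 231, so p* = $66 and q* = 336.
With the tax collected from producers, supply shifts: qs = (p − 14) + 270.
Solving gives q = 326 with consumers paying $70 and producers receiving $56 (the $14 wedge).
Quantity falls by |ΔQ| = |336 − 326| = 10.
DWL = ½ · t · |ΔQ| = ½ · 14 · 10 = $70.

Deadweight loss = $70.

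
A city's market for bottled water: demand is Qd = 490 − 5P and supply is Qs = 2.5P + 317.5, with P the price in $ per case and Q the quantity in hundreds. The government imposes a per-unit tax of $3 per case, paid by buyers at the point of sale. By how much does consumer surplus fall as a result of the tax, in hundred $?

Consumer surplus falls by $372.5 hundred.

Before the tax: set 490 − 5P = 2.5P + 317.5 → P* = $23, Q* = 375.
With the tax collected from buyers, demand (in seller-price terms) shifts: Qd = 490 − 5(P + 3).
New equilibrium: buyers pay $24, suppliers receive $21, Q = 370. (Wedge: Pb − Ps = 3.)
ΔCS is the trapezoid between Q = 370 and Q = 375 of height $1: ½ · (375 + 370) · 1 = $372.5.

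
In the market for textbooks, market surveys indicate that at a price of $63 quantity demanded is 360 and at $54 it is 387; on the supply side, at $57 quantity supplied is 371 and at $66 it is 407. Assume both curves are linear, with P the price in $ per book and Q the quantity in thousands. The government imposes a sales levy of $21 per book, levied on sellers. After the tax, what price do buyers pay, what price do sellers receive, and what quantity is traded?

Buyers pay $70; sellers receive $49; quantity = 339.

Demand slope: (387 − 360)/(54 − 63) = -3, so Qd = 549 − 3P.
Supply slope: (407 − 371)/(66 − 57) = 4, so Qs = 4P + 143.
Without the tax, 549 − 3P = 4P + 143 gives 7P = 406, so P* = $58 and Q* = 375.
With the tax collected from sellers, supply shifts: Qs = 4(P − 21) + 143.
New equilibrium: buyers pay $70, sellers receive $49, Q = 339. (Wedge: Pb − Ps = 21.)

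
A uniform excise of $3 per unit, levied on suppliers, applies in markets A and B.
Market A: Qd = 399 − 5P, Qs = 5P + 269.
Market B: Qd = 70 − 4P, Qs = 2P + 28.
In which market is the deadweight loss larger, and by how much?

Market A: pre-tax P* = $13, Q* = 334; post-tax Q = 326.5; deadweight loss = $11.25.
Market B: pre-tax P* = $7, Q* = 42; post-tax Q = 38; deadweight loss = $6.
Difference: $11.25 vs $6 → market A is larger by $5.25.

Market A, by $5.25.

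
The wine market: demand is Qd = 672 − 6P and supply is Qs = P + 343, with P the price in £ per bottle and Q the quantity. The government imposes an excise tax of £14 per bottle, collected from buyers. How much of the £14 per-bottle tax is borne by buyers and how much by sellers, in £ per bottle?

Before the tax: set 672 − 6P = P + 343 → P* = £47, Q* = 390.
With the tax collected from buyers, demand (in seller-price terms) shifts: Qd = 672 − 6(P + 14).
Solving gives Q = 378 with buyers paying £49 and sellers receiving £35 (the £14 wedge).
Burden on buyers: £2; on sellers: £12. (They sum to £14.)
The less price-elastic side of the market bears the larger share of a per-unit tax.

Buyers bear £2 per bottle; sellers bear £12 per bottle.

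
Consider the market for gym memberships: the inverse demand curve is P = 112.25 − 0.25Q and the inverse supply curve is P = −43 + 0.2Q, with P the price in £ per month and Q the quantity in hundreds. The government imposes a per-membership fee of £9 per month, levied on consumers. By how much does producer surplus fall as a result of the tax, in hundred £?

Inverting to Q(P) form: Qd = 449 − 4P; Qs = 5P + 215.
Before the tax: set 449 − 4P = 5P + 215 → P* = £26, Q* = 345.
With the tax collected from consumers, demand (in seller-price terms) shifts: Qd = 449 − 4(P + 9).
Solving gives Q = 325 with consumers paying £31 and sellers receiving £22 (the £9 wedge).
ΔPS is the trapezoid between Q = 325 and Q = 345 of height £4: ½ · (345 + 325) · 4 = £1340.

Producer surplus falls by £1340 hundred.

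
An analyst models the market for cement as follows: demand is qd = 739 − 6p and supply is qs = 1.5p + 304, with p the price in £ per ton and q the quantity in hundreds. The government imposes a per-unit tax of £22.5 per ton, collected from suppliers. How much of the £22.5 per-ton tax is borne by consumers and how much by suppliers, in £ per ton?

Before the tax: set 739 − 6p = 1.5p + 304 → p* = £58, q* = 391.
With the tax collected from suppliers, supply shifts: qs = 1.5(p − 22.5) + 304.
New equilibrium: consumers pay £62.5, suppliers receive £40, q = 364. (Wedge: pb − ps = 22.5.)
Burden on consumers: £4.5; on suppliers: £18. (They sum to £22.5.)
The less price-elastic side of the market bears the larger share of a per-unit tax.

Consumers bear £4.5 per ton; suppliers bear £18 per ton.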